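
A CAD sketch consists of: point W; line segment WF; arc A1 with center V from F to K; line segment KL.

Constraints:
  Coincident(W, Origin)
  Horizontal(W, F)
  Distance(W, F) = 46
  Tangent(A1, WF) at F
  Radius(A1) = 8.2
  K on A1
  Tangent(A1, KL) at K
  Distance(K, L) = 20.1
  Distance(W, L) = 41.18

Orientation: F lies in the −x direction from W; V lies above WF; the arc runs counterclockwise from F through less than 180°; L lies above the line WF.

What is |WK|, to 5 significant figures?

38.580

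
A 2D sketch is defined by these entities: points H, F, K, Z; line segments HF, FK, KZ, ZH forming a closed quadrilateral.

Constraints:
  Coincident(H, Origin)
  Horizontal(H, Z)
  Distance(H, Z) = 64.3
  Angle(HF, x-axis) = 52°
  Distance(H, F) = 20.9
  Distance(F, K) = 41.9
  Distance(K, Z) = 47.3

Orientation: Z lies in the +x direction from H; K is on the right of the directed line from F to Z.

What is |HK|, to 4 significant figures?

33.67

H is at the origin; H and Z share the same y with |HZ| = 64.3 and Z in +x, so Z = (64.3, 0). HF runs at 52.0° with |HF| = 20.9, so F = (12.87, 16.47). K is determined by |FK| = 41.9 and |KZ| = 47.3 together: it lies at the intersection of circle(F, 41.9) and circle(Z, 47.3). With |FZ| = 54.01, the foot of the radical line on FZ is 22.54 from F and the perpendicular offset is √(41.9² − 22.54²) = 35.32. Taking the right-of-FZ solution: K = (23.57, -24.04).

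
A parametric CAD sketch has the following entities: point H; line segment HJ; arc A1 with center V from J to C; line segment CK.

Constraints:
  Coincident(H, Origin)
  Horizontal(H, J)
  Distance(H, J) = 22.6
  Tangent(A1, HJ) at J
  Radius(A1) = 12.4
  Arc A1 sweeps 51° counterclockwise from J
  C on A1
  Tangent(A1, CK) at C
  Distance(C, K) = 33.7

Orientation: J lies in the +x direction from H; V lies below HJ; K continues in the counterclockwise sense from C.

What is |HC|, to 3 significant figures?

13.8

The tangent condition forces VJ to be normal to HJ, so V = J + (0, -12.4) = (22.6, -12.4). On A1, J sits at bearing 90° from V; a 51° counterclockwise sweep puts C at bearing 141°, so C = V + 12.4·(cos 141°, sin 141°) = (13.0, -4.60). Then |HC| = |C − H| = 13.8.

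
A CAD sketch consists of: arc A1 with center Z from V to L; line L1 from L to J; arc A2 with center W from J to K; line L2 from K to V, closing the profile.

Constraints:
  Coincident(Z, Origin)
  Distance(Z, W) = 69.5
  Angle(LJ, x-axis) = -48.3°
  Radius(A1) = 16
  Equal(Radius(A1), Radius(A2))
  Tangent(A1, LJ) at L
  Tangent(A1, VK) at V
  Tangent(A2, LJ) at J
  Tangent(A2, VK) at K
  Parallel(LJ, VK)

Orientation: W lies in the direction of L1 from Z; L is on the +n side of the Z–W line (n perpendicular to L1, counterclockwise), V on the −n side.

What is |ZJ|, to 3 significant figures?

71.3

Tangency of A1 to both parallel lines with radius 16.0 puts L and V at Z ± 16.0·n: L = (11.9, 10.6), V = (-11.9, -10.6). Equal radii place J and K the same way about W: J = W + 16.0·n = (58.2, -41.2), K = W − 16.0·n = (34.3, -62.5). Then |ZJ| = |J − Z| = 71.3.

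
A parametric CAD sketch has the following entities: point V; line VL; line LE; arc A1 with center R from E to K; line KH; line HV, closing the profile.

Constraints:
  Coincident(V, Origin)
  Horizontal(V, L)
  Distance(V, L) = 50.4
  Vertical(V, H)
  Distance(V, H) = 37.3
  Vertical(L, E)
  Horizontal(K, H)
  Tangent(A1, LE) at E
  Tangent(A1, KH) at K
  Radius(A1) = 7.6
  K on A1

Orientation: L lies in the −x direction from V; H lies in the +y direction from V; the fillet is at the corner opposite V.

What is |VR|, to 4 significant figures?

52.10

V is at the origin; VL is horizontal with |VL| = 50.4 and L on the −x side, so L = (-50.40, 0.000). V and H share the same x with |VH| = 37.3 and H on the +y side, so H = (0.000, 37.30). The virtual corner opposite V is at (-50.40, 37.30). A1 meets LE tangentially, so RE is at right angles to LE and A1 meets KH tangentially, so RK is at right angles to KH, with radius 7.6, so the center R sits 7.6 in from both sides at R = (-42.80, 29.70). Then |VR| = |R − V| = 52.10.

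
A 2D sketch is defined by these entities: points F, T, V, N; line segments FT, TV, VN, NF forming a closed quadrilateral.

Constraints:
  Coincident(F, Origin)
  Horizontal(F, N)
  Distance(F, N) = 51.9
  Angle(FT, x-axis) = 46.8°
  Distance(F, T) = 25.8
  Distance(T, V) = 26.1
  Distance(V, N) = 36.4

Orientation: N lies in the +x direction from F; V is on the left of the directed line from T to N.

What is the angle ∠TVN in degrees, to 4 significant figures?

75.36°

F is at the origin; FN is horizontal with |FN| = 51.9 and N in +x, so N = (51.9, 0). FT runs at 46.8° with |FT| = 25.8, so T = (17.66, 18.81). V is determined by |TV| = 26.1 and |VN| = 36.4 together: it lies at the intersection of circle(T, 26.1) and circle(N, 36.4). With |TN| = 39.06, the foot of the radical line on TN is 11.29 from T and the perpendicular offset is √(26.1² − 11.29²) = 23.53. Taking the left-of-TN solution: V = (38.89, 33.99).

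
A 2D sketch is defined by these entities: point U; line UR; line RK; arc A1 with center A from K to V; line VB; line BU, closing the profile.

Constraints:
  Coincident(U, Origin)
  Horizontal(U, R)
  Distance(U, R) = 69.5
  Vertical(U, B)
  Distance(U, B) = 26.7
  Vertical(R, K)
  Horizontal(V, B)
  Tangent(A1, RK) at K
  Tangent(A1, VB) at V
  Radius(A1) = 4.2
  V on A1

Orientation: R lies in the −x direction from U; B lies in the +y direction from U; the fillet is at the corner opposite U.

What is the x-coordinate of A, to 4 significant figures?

-65.30

U is at the origin; UR is horizontal with |UR| = 69.5 and R on the −x side, so R = (-69.50, 0.000). U and B share the same x with |UB| = 26.7 and B on the +y side, so B = (0.000, 26.70). The virtual corner opposite U is at (-69.50, 26.70). The tangent condition forces AK to be normal to RK and the tangent condition forces AV to be normal to VB, with radius 4.2, so the center A sits 4.2 in from both sides at A = (-65.30, 22.50). So A.x = -65.30.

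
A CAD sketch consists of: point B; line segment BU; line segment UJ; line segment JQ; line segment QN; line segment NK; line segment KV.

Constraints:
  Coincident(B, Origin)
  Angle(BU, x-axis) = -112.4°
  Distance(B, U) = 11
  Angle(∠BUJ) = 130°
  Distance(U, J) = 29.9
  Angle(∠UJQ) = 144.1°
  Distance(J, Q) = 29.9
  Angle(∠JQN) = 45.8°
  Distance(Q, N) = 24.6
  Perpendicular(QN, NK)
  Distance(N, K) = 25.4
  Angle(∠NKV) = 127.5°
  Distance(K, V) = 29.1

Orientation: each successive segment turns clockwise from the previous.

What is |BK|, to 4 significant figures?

34.62

B is at the origin; BU runs at -112.4° with length 11.0, so U = (-4.192, -10.17). ∠BUJ = 130.0° gives UJ at -162.4° from the x-axis; with |UJ| = 29.9, J = (-32.69, -19.21). ∠UJQ = 144.1° gives JQ at 161.7° from the x-axis; with |JQ| = 29.9, Q = (-61.08, -9.822). ∠JQN = 45.8° gives QN at 27.50° from the x-axis; with |QN| = 24.6, N = (-39.26, 1.537). The perpendicularity gives NK at right angles to QN, so NK runs at -62.50°; with |NK| = 25.4, K = (-27.53, -20.99). Then |BK| = |K − B| = 34.62.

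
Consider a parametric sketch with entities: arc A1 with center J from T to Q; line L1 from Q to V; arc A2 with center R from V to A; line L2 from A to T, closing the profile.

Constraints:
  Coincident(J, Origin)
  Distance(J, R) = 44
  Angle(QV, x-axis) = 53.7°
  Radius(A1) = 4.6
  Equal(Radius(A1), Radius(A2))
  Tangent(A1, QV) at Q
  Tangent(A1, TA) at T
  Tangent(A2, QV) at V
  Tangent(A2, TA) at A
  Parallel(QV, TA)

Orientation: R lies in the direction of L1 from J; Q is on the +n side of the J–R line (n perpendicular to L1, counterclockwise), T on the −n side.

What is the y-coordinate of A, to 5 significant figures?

32.738

The slot axis is L1's direction at 53.7°, so u = (cos 53.7°, sin 53.7°) = (0.59201, 0.80593) and n = (−sin 53.7°, cos 53.7°) = (-0.80593, 0.59201). J is at the origin and R lies 44.0 along u from J, so R = 44.0·u = (26.049, 35.461). Tangency of A1 to both parallel lines with radius 4.6 puts Q and T at J ± 4.6·n: Q = (-3.7073, 2.7233), T = (3.7073, -2.7233). Equal radii place V and A the same way about R: V = R + 4.6·n = (22.341, 38.184), A = R − 4.6·n = (29.756, 32.738). So A.y = 32.738.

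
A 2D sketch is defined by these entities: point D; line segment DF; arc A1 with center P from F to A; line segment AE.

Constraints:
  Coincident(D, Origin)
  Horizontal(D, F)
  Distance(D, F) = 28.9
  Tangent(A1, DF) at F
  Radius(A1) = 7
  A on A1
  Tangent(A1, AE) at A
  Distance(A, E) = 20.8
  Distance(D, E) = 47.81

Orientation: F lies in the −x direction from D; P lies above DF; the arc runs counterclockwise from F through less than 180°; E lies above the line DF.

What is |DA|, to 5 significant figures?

27.330

D is at the origin; D and F share the same y with |DF| = 28.9 and F on the −x side, so F = (-28.900, 0.0000). Tangency of A1 to DF means the radius PF is perpendicular to DF, so P = F + (0, 7) = (-28.900, 7.0000). Since PA ⟂ AE (tangency), |PE| = √(7.0² + 20.8²) = 21.946 regardless of where A sits on A1. So E lies on both circle(D, 47.81) and circle(P, 21.946); the above-DF intersection is E = (-40.269, 25.772). A is the foot of the tangent from E: A = (-24.382, 12.347).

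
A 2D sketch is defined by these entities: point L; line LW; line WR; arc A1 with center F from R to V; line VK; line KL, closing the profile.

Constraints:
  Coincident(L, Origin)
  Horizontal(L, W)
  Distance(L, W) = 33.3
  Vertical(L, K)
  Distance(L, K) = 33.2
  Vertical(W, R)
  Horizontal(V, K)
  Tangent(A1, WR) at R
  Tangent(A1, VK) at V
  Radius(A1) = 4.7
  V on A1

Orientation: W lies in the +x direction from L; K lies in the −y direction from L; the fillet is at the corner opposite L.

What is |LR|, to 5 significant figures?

43.831

L is at the origin; L and W share the same y with |LW| = 33.3 and W on the +x side, so W = (33.300, 0.0000). L and K share the same x with |LK| = 33.2 and K on the −y side, so K = (0.0000, -33.200). The virtual corner opposite L is at (33.300, -33.200). Tangency of A1 to WR means the radius FR is perpendicular to WR and tangency of A1 to VK means the radius FV is perpendicular to VK, with radius 4.7, so the center F sits 4.7 in from both sides at F = (28.600, -28.500). That places the tangent points at R = (33.300, -28.500) on WR and V = (28.600, -33.200) on VK. Then |LR| = |R − L| = 43.831.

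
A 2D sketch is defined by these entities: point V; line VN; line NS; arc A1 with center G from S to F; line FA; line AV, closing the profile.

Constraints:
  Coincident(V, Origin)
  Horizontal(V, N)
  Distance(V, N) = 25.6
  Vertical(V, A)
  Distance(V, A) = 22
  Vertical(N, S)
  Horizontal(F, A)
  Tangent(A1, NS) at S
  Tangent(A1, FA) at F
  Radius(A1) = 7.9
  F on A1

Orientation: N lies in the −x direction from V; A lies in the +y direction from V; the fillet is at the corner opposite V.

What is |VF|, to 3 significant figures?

28.2

V is at the origin; V and N share the same y with |VN| = 25.6 and N on the −x side, so N = (-25.6, 0.00). V and A share the same x with |VA| = 22.0 and A on the +y side, so A = (0.00, 22.0). The virtual corner opposite V is at (-25.6, 22.0). Tangency of A1 to NS means the radius GS is perpendicular to NS and A1 meets FA tangentially, so GF is at right angles to FA, with radius 7.9, so the center G sits 7.9 in from both sides at G = (-17.7, 14.1). That places the tangent points at S = (-25.6, 14.1) on NS and F = (-17.7, 22.0) on FA. Then |VF| = |F − V| = 28.2.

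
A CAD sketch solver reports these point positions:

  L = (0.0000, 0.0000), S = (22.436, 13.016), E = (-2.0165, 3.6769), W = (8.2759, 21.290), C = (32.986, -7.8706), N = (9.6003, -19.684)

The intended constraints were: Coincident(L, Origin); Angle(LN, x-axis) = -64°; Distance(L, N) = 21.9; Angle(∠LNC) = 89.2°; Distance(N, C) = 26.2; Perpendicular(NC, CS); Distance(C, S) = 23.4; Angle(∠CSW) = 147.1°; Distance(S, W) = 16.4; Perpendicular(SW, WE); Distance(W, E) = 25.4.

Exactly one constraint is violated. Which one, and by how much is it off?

Distance(W, E) = 25.4 — off by 5.00.

L = (0.00, 0.00) ✓; LN at -64.00° ✓; |LN| = 21.90 ✓; ∠LNC = 89.20° ✓; |NC| = 26.20 ✓; ∠(NC, CS) = 90.00° ✓; |CS| = 23.40 ✓; ∠CSW = 147.1° ✓; |SW| = 16.40 ✓; ∠(SW, WE) = 90.00° ✓; |WE| = 20.40 ✗.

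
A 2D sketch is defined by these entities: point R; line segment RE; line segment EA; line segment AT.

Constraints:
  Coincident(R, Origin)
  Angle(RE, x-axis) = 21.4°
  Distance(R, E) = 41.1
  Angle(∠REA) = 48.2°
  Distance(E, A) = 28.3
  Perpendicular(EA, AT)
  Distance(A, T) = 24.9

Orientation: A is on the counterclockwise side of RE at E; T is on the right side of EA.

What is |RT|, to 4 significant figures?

55.55

∠REA = 48.2°, so EA runs at 21.4° + (180° − 48.2°) = 153.2° from the x-axis; with |EA| = 28.3, A = E + 28.3·(cos 153.2°, sin 153.2°) = (13.01, 27.76). EA ⟂ AT; with |AT| = 24.9 on the right of EA, T = A + 24.9·(0.4509, 0.8926) = (24.23, 49.98). Then |RT| = |T − R| = 55.55.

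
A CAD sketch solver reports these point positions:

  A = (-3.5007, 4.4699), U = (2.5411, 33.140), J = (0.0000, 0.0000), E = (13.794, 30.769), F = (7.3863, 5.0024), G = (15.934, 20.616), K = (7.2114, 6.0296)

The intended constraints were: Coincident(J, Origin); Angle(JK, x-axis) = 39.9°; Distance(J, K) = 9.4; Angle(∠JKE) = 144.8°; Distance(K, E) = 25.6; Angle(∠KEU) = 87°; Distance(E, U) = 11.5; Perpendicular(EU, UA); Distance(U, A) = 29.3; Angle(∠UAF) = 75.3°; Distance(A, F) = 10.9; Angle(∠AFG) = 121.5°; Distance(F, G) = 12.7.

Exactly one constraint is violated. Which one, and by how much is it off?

Distance(F, G) = 12.7 — off by 5.10.

J = (0.00, 0.00) ✓; JK at 39.90° ✓; |JK| = 9.400 ✓; ∠JKE = 144.8° ✓; |KE| = 25.60 ✓; ∠KEU = 87.00° ✓; |EU| = 11.50 ✓; ∠(EU, UA) = 90.00° ✓; |UA| = 29.30 ✓; ∠UAF = 75.30° ✓; |AF| = 10.90 ✓; ∠AFG = 121.5° ✓; |FG| = 17.80 ✗.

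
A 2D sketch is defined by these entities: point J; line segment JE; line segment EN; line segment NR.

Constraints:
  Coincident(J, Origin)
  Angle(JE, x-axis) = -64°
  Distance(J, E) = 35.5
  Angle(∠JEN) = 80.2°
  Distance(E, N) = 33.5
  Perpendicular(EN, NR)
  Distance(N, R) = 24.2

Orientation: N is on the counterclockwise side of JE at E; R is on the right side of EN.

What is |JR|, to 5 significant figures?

65.241

J is at the origin; JE runs at -64.0° with length 35.5, so E = 35.5·(cos -64.0°, sin -64.0°) = (15.562, -31.907). ∠JEN = 80.2°, so EN runs at -64.0° + (180° − 80.2°) = 35.800° from the x-axis; with |EN| = 33.5, N = E + 33.5·(cos 35.800°, sin 35.800°) = (42.733, -12.311). EN ⟂ NR; with |NR| = 24.2 on the right of EN, R = N + 24.2·(0.58496, -0.81106) = (56.889, -31.939). Then |JR| = |R − J| = 65.241.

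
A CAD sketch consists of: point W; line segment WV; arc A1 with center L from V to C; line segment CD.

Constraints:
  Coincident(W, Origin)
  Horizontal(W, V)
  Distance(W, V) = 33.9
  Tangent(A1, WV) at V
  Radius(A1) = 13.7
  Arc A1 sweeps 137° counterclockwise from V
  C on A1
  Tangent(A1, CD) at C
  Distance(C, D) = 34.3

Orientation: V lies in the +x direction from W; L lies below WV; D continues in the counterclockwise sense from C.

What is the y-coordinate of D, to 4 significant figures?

-47.11

W is at the origin; WV is horizontal with |WV| = 33.9 and V on the +x side, so V = (33.90, 0.000). Since A1 is tangent to WV there, LV ⟂ WV, so L = V + (0, -13.7) = (33.90, -13.70). On A1, V sits at bearing 90° from L; a 137° counterclockwise sweep puts C at bearing 227°, so C = L + 13.7·(cos 227°, sin 227°) = (24.56, -23.72). A1 meets CD tangentially, so LC is at right angles to CD, so CD runs along (−sin 227°, cos 227°); with |CD| = 34.3, D = (49.64, -47.11). So D.y = -47.11.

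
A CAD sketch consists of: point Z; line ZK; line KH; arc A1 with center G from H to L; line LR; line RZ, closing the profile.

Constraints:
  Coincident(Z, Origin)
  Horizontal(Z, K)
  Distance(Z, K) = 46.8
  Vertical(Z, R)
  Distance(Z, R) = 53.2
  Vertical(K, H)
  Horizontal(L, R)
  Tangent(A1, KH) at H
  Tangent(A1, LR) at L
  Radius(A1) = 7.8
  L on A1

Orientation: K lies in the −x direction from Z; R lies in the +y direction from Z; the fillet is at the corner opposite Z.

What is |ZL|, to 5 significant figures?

65.964

Z is at the origin; ZK is horizontal with |ZK| = 46.8 and K on the −x side, so K = (-46.800, 0.0000). Z and R share the same x with |ZR| = 53.2 and R on the +y side, so R = (0.0000, 53.200). The virtual corner opposite Z is at (-46.800, 53.200). The tangent condition forces GH to be normal to KH and since A1 is tangent to LR there, GL ⟂ LR, with radius 7.8, so the center G sits 7.8 in from both sides at G = (-39.000, 45.400). That places the tangent points at H = (-46.800, 45.400) on KH and L = (-39.000, 53.200) on LR. Then |ZL| = |L − Z| = 65.964.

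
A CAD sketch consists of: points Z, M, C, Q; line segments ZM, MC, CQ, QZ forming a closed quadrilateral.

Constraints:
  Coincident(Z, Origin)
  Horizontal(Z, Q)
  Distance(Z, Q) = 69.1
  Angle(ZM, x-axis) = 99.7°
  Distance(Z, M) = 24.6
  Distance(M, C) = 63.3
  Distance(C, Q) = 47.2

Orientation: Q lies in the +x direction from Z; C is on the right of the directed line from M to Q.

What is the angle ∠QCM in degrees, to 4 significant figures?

87.30°

Z is at the origin; Z and Q share the same y with |ZQ| = 69.1 and Q in +x, so Q = (69.1, 0). ZM runs at 99.7° with |ZM| = 24.6, so M = (-4.145, 24.25). C is determined by |MC| = 63.3 and |CQ| = 47.2 together: it lies at the intersection of circle(M, 63.3) and circle(Q, 47.2). With |MQ| = 77.15, the foot of the radical line on MQ is 50.11 from M and the perpendicular offset is √(63.3² − 50.11²) = 38.68. Taking the right-of-MQ solution: C = (31.27, -28.22).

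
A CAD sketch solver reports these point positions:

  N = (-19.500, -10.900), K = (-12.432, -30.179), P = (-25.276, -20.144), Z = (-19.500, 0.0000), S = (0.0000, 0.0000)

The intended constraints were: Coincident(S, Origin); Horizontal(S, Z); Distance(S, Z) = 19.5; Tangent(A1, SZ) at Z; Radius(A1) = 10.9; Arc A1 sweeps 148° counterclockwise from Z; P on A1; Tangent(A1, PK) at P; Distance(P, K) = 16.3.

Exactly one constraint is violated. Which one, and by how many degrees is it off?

Tangent(A1, PK) at P — off by 6.00°.

S = (0.00, 0.00) ✓; S.y = 0.00, Z.y = 0.00 ✓; |SZ| = 19.50 ✓; ∠(NZ, ZS) = 90.00° ✓; |NZ| = 10.90 ✓; bearing(N→P) − bearing(N→Z) = 148.0° ✓; |NP| = 10.90 ✓; ∠(NP, PK) = 96.00° ✗; |PK| = 16.30 ✓.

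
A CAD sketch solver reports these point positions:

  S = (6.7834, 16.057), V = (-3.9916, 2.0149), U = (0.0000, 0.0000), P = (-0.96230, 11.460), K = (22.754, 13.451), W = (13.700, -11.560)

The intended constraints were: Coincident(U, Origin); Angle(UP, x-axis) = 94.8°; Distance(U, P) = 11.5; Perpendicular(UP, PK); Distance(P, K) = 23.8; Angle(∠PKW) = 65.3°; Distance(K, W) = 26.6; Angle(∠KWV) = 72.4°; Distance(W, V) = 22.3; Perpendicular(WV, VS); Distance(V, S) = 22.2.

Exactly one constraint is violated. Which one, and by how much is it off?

Distance(V, S) = 22.2 — off by 4.50.

U = (0.00, 0.00) ✓; UP at 94.80° ✓; |UP| = 11.50 ✓; ∠(UP, PK) = 90.00° ✓; |PK| = 23.80 ✓; ∠PKW = 65.30° ✓; |KW| = 26.60 ✓; ∠KWV = 72.40° ✓; |WV| = 22.30 ✓; ∠(WV, VS) = 90.00° ✓; |VS| = 17.70 ✗.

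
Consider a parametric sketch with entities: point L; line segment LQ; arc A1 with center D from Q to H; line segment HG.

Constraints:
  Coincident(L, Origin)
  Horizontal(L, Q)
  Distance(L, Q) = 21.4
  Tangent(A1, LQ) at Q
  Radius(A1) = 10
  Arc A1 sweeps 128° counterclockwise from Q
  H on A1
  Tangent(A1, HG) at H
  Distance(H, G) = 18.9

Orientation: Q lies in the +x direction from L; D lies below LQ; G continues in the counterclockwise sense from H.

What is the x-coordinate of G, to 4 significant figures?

25.16

L is at the origin; L and Q share the same y with |LQ| = 21.4 and Q on the +x side, so Q = (21.40, 0.000). The tangent condition forces DQ to be normal to LQ, so D = Q + (0, -10) = (21.40, -10.00). On A1, Q sits at bearing 90° from D; a 128° counterclockwise sweep puts H at bearing 218°, so H = D + 10.0·(cos 218°, sin 218°) = (13.52, -16.16). Tangency of A1 to HG means the radius DH is perpendicular to HG, so HG runs along (−sin 218°, cos 218°); with |HG| = 18.9, G = (25.16, -31.05). So G.x = 25.16.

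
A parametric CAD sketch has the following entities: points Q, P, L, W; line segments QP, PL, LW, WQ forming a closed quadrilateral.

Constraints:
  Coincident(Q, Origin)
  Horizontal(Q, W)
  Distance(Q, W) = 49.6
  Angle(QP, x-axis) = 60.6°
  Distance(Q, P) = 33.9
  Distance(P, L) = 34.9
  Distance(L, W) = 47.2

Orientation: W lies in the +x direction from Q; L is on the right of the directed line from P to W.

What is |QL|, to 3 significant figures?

3.40

Checks: |PL| = 34.90 ✓; |LW| = 47.20 ✓.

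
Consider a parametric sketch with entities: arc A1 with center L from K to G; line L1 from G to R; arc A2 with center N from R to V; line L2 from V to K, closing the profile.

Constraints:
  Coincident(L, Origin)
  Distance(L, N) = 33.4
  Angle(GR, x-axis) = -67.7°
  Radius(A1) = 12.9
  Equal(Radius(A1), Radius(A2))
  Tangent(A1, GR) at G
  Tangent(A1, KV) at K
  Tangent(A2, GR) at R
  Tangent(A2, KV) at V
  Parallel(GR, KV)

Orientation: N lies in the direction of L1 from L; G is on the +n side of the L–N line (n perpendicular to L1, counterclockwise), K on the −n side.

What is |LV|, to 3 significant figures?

35.8

Tangency of A1 to both parallel lines with radius 12.9 puts G and K at L ± 12.9·n: G = (11.9, 4.89), K = (-11.9, -4.89). Equal radii place R and V the same way about N: R = N + 12.9·n = (24.6, -26.0), V = N − 12.9·n = (0.739, -35.8). Then |LV| = |V − L| = 35.8.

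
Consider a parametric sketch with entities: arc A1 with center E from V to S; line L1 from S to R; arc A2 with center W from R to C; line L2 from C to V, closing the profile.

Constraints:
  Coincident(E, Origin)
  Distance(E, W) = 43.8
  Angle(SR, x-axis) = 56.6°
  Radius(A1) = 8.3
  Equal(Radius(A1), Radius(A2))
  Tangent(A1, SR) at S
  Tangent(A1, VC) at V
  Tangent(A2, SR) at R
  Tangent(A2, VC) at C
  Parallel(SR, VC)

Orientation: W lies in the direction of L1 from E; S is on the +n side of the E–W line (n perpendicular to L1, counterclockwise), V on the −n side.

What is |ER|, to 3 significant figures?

44.6

The slot axis is L1's direction at 56.6°, so u = (cos 56.6°, sin 56.6°) = (0.550, 0.835) and n = (−sin 56.6°, cos 56.6°) = (-0.835, 0.550). E is at the origin and W lies 43.8 along u from E, so W = 43.8·u = (24.1, 36.6). Tangency of A1 to both parallel lines with radius 8.3 puts S and V at E ± 8.3·n: S = (-6.93, 4.57), V = (6.93, -4.57). Equal radii place R and C the same way about W: R = W + 8.3·n = (17.2, 41.1), C = W − 8.3·n = (31.0, 32.0). Then |ER| = |R − E| = 44.6.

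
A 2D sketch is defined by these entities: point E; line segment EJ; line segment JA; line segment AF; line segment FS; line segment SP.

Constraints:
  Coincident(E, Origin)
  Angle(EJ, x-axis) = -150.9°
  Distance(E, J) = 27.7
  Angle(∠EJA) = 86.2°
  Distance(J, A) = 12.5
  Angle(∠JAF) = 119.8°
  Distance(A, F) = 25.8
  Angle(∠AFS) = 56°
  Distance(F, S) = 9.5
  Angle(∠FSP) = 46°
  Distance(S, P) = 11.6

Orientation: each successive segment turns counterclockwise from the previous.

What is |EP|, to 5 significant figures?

26.468

∠AFS = 56.0° gives FS at 127.10° from the x-axis; with |FS| = 9.5, S = (2.6180, -14.994). ∠FSP = 46.0° gives SP at -98.900° from the x-axis; with |SP| = 11.6, P = (0.82332, -26.455). Then |EP| = |P − E| = 26.468.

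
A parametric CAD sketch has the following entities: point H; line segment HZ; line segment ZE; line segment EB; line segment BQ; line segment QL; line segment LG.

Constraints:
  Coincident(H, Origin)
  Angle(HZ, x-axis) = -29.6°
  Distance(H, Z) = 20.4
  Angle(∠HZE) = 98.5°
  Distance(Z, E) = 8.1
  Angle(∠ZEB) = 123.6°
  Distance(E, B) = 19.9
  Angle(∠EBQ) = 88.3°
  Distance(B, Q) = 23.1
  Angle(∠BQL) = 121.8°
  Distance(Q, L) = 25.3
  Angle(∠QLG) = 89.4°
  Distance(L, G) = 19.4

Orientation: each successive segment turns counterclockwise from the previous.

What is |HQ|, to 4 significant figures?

8.967

H is at the origin; HZ runs at -29.6° with length 20.4, so Z = (17.74, -10.08). ∠HZE = 98.5° gives ZE at 51.90° from the x-axis; with |ZE| = 8.1, E = (22.74, -3.702). ∠ZEB = 123.6° gives EB at 108.3° from the x-axis; with |EB| = 19.9, B = (16.49, 15.19). ∠EBQ = 88.3° gives BQ at -160.0° from the x-axis; with |BQ| = 23.1, Q = (-5.220, 7.291). Then |HQ| = |Q − H| = 8.967.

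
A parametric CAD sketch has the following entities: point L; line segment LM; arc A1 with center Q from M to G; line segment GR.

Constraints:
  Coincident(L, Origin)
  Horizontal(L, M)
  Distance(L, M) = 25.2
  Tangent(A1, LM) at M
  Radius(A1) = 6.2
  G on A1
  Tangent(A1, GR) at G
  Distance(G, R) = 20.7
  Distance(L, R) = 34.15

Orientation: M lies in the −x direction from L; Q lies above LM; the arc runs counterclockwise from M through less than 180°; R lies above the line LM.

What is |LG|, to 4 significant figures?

20.15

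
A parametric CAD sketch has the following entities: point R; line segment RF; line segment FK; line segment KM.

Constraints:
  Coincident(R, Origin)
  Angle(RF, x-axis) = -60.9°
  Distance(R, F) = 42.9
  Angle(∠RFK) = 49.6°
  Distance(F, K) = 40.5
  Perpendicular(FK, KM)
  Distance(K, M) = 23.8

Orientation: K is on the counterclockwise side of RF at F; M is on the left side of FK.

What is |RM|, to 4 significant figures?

15.49

R is at the origin; RF runs at -60.9° with length 42.9, so F = 42.9·(cos -60.9°, sin -60.9°) = (20.86, -37.48). ∠RFK = 49.6°, so FK runs at -60.9° + (180° − 49.6°) = 69.50° from the x-axis; with |FK| = 40.5, K = F + 40.5·(cos 69.50°, sin 69.50°) = (35.05, 0.4504). FK ⟂ KM; with |KM| = 23.8 on the left of FK, M = K + 23.8·(-0.9367, 0.3502) = (12.75, 8.785). Then |RM| = |M − R| = 15.49.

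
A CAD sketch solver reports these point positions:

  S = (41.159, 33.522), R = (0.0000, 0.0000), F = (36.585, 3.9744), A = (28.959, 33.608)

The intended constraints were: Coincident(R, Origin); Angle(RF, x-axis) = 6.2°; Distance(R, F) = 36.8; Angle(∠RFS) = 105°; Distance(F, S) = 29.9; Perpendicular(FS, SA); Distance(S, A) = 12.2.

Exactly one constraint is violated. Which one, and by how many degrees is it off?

Perpendicular(FS, SA) — off by 8.40°.

R = (0.00, 0.00) ✓; RF at 6.200° ✓; |RF| = 36.80 ✓; ∠RFS = 105.0° ✓; |FS| = 29.90 ✓; ∠(FS, SA) = 98.40° ✗; |SA| = 12.20 ✓.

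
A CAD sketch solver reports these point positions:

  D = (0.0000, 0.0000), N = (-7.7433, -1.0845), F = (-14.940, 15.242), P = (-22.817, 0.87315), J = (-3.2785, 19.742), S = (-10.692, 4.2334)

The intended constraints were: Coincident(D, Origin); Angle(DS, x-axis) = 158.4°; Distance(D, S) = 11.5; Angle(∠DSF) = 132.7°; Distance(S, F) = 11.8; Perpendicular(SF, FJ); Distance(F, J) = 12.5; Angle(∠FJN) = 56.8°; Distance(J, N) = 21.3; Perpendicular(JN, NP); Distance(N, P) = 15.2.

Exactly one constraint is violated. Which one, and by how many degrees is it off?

Perpendicular(JN, NP) — off by 4.70°.

D = (0.00, 0.00) ✓; DS at 158.4° ✓; |DS| = 11.50 ✓; ∠DSF = 132.7° ✓; |SF| = 11.80 ✓; ∠(SF, FJ) = 90.00° ✓; |FJ| = 12.50 ✓; ∠FJN = 56.80° ✓; |JN| = 21.30 ✓; ∠(JN, NP) = 85.30° ✗; |NP| = 15.20 ✓.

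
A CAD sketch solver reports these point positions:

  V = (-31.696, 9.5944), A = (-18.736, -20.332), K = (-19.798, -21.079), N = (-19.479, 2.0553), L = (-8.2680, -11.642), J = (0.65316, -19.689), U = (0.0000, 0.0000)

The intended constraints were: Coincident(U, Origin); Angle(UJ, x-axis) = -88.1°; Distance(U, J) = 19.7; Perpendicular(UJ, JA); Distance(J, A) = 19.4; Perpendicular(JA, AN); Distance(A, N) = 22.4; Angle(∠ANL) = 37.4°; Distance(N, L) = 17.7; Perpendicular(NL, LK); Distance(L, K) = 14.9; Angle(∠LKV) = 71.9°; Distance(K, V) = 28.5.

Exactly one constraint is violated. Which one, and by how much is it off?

Distance(K, V) = 28.5 — off by 4.40.

U = (0.00, 0.00) ✓; UJ at -88.10° ✓; |UJ| = 19.70 ✓; ∠(UJ, JA) = 90.00° ✓; |JA| = 19.40 ✓; ∠(JA, AN) = 90.00° ✓; |AN| = 22.40 ✓; ∠ANL = 37.40° ✓; |NL| = 17.70 ✓; ∠(NL, LK) = 90.00° ✓; |LK| = 14.90 ✓; ∠LKV = 71.90° ✓; |KV| = 32.90 ✗.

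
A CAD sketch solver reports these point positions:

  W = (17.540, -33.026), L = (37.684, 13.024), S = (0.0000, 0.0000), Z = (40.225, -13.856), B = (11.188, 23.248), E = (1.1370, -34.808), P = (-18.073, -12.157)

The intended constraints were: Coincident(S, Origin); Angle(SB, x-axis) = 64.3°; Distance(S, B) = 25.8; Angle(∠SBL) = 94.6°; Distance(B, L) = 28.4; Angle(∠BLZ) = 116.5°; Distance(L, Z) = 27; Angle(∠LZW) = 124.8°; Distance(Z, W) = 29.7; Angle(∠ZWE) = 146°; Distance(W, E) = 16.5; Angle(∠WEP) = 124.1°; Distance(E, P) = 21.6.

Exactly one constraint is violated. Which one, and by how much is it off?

Distance(E, P) = 21.6 — off by 8.10.

S = (0.00, 0.00) ✓; SB at 64.30° ✓; |SB| = 25.80 ✓; ∠SBL = 94.60° ✓; |BL| = 28.40 ✓; ∠BLZ = 116.5° ✓; |LZ| = 27.00 ✓; ∠LZW = 124.8° ✓; |ZW| = 29.70 ✓; ∠ZWE = 146.0° ✓; |WE| = 16.50 ✓; ∠WEP = 124.1° ✓; |EP| = 29.70 ✗.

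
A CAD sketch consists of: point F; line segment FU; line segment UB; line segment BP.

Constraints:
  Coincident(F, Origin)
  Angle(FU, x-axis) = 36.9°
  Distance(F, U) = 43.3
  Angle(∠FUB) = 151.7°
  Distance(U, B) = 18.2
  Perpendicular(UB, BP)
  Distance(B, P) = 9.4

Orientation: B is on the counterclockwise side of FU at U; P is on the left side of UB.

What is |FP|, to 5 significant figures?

57.413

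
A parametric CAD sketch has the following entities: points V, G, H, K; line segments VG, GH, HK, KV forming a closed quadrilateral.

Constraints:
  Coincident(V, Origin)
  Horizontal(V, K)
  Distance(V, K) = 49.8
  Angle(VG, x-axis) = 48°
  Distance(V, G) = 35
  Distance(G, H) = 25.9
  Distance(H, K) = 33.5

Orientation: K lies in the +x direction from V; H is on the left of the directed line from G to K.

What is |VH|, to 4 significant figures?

58.70

Checks: V.y = 0.00, K.y = 0.00 ✓; |GH| = 25.90 ✓; |HK| = 33.50 ✓.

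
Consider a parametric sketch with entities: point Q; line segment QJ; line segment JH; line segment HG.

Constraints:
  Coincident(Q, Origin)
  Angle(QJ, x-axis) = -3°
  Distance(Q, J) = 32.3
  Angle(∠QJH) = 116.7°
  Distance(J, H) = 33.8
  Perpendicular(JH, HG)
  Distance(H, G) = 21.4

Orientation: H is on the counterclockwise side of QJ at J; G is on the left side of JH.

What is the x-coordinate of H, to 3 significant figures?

49.0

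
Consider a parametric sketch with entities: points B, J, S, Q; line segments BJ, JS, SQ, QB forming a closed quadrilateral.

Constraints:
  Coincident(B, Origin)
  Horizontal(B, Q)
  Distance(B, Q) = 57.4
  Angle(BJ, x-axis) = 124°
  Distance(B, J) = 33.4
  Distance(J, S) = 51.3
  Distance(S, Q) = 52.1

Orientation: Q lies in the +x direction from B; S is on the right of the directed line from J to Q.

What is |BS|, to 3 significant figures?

18.0

Checks: |JS| = 51.30 ✓; |SQ| = 52.10 ✓.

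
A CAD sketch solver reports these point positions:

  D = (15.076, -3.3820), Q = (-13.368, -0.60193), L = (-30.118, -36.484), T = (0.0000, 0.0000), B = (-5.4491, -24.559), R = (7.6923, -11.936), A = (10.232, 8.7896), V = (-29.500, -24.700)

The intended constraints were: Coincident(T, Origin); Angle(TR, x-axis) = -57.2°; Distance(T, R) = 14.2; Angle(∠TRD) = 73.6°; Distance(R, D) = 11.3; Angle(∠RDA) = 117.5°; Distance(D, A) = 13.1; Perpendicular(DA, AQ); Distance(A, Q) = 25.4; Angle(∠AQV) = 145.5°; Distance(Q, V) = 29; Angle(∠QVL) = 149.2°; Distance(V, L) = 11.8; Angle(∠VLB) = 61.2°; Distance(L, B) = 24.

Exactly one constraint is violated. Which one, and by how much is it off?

Distance(L, B) = 24 — off by 3.40.

T = (0.00, 0.00) ✓; TR at -57.20° ✓; |TR| = 14.20 ✓; ∠TRD = 73.60° ✓; |RD| = 11.30 ✓; ∠RDA = 117.5° ✓; |DA| = 13.10 ✓; ∠(DA, AQ) = 90.00° ✓; |AQ| = 25.40 ✓; ∠AQV = 145.5° ✓; |QV| = 29.00 ✓; ∠QVL = 149.2° ✓; |VL| = 11.80 ✓; ∠VLB = 61.20° ✓; |LB| = 27.40 ✗.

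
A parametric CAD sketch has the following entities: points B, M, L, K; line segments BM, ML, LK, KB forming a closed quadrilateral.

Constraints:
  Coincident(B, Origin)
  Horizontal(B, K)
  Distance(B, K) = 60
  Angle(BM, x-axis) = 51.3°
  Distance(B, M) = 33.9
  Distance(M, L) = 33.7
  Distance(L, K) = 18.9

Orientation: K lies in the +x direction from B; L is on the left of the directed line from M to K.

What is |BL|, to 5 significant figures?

56.661

Checks: |ML| = 33.70 ✓; |LK| = 18.90 ✓.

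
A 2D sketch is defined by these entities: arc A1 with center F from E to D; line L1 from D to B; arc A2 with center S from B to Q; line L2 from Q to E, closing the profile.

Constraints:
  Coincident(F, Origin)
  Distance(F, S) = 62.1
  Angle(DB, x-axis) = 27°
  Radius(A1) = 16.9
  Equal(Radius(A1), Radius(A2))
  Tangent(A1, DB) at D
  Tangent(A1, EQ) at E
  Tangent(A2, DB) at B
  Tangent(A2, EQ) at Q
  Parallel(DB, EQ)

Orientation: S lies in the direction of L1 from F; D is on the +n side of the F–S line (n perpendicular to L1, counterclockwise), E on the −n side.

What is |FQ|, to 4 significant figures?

64.36

The slot axis is L1's direction at 27.0°, so u = (cos 27.0°, sin 27.0°) = (0.8910, 0.4540) and n = (−sin 27.0°, cos 27.0°) = (-0.4540, 0.8910). F is at the origin and S lies 62.1 along u from F, so S = 62.1·u = (55.33, 28.19). Tangency of A1 to both parallel lines with radius 16.9 puts D and E at F ± 16.9·n: D = (-7.672, 15.06), E = (7.672, -15.06). Equal radii place B and Q the same way about S: B = S + 16.9·n = (47.66, 43.25), Q = S − 16.9·n = (63.00, 13.13). Then |FQ| = |Q − F| = 64.36.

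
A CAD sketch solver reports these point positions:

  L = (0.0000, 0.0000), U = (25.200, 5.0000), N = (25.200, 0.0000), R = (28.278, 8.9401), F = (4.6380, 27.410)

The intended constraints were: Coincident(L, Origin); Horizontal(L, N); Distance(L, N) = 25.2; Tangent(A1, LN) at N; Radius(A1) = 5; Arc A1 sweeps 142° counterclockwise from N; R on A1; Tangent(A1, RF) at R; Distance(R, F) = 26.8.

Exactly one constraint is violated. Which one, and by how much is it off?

Distance(R, F) = 26.8 — off by 3.20.

L = (0.00, 0.00) ✓; L.y = 0.00, N.y = 0.00 ✓; |LN| = 25.20 ✓; ∠(UN, NL) = 90.00° ✓; |UN| = 5.000 ✓; bearing(U→R) − bearing(U→N) = 142.0° ✓; |UR| = 5.000 ✓; ∠(UR, RF) = 90.00° ✓; |RF| = 30.00 ✗.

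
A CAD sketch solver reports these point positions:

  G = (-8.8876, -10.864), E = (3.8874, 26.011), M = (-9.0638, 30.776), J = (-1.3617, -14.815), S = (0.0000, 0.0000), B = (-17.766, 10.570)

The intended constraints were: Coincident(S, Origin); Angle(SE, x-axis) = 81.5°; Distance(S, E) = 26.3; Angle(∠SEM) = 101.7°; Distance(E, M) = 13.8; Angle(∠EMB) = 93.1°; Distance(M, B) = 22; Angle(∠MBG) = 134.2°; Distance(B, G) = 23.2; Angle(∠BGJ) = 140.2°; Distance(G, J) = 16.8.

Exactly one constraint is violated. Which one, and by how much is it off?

Distance(G, J) = 16.8 — off by 8.30.

S = (0.00, 0.00) ✓; SE at 81.50° ✓; |SE| = 26.30 ✓; ∠SEM = 101.7° ✓; |EM| = 13.80 ✓; ∠EMB = 93.10° ✓; |MB| = 22.00 ✓; ∠MBG = 134.2° ✓; |BG| = 23.20 ✓; ∠BGJ = 140.2° ✓; |GJ| = 8.500 ✗.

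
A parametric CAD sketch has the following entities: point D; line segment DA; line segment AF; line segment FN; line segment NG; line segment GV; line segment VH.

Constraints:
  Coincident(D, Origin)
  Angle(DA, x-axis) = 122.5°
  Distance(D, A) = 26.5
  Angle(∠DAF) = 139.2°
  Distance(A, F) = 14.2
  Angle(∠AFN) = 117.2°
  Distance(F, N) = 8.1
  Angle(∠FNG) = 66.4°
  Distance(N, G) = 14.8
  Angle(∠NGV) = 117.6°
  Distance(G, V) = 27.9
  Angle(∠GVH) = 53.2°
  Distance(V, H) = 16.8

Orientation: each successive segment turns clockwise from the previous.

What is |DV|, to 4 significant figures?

34.18

∠FNG = 66.4° gives NG at -94.70° from the x-axis; with |NG| = 14.8, G = (-5.738, 24.27). ∠NGV = 117.6° gives GV at -157.1° from the x-axis; with |GV| = 27.9, V = (-31.44, 13.42). Then |DV| = |V − D| = 34.18.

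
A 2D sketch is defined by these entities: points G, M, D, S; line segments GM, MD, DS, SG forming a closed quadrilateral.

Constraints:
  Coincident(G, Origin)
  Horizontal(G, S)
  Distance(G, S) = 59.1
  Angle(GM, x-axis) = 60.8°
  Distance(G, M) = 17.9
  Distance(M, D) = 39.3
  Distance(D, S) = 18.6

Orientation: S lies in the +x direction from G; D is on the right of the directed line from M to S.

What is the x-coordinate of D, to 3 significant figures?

41.5

G is at the origin; G and S share the same y with |GS| = 59.1 and S in +x, so S = (59.1, 0). GM runs at 60.8° with |GM| = 17.9, so M = (8.73, 15.6). D is determined by |MD| = 39.3 and |DS| = 18.6 together: it lies at the intersection of circle(M, 39.3) and circle(S, 18.6). With |MS| = 52.7, the foot of the radical line on MS is 37.7 from M and the perpendicular offset is √(39.3² − 37.7²) = 11.0. Taking the right-of-MS solution: D = (41.5, -6.05).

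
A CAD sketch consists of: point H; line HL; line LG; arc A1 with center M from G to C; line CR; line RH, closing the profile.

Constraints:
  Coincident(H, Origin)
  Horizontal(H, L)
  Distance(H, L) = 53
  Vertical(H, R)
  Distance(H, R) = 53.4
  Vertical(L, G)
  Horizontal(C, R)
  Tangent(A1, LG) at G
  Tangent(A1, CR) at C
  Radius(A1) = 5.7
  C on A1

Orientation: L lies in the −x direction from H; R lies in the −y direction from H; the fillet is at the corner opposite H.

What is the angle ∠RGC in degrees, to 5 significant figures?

38.862°

The virtual corner opposite H is at (-53.000, -53.400). Since A1 is tangent to LG there, MG ⟂ LG and since A1 is tangent to CR there, MC ⟂ CR, with radius 5.7, so the center M sits 5.7 in from both sides at M = (-47.300, -47.700). That places the tangent points at G = (-53.000, -47.700) on LG and C = (-47.300, -53.400) on CR. Then cos ∠RGC = GR·GC / (|GR||GC|), giving 38.862°.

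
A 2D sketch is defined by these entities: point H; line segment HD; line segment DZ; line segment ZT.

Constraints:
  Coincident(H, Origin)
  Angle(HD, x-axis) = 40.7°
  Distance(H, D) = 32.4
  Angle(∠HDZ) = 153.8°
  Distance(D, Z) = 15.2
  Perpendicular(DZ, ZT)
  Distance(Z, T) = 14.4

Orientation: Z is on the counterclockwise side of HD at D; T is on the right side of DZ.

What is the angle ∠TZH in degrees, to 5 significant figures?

107.91°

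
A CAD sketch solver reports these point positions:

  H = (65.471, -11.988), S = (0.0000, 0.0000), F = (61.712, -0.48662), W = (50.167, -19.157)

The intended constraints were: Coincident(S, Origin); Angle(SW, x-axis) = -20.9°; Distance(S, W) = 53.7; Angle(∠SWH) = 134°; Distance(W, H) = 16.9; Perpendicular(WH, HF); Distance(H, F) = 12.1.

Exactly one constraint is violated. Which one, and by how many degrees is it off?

Perpendicular(WH, HF) — off by 7.00°.

S = (0.00, 0.00) ✓; SW at -20.90° ✓; |SW| = 53.70 ✓; ∠SWH = 134.0° ✓; |WH| = 16.90 ✓; ∠(WH, HF) = 83.00° ✗; |HF| = 12.10 ✓.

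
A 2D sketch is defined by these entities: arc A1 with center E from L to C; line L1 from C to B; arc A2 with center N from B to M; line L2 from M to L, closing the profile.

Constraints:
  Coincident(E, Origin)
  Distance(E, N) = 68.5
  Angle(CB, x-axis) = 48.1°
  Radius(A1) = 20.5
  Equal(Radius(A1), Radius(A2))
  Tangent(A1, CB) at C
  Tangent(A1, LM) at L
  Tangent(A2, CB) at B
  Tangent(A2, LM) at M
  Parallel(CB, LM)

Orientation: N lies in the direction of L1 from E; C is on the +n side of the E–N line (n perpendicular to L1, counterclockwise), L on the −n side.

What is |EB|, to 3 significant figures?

71.5

The slot axis is L1's direction at 48.1°, so u = (cos 48.1°, sin 48.1°) = (0.668, 0.744) and n = (−sin 48.1°, cos 48.1°) = (-0.744, 0.668). E is at the origin and N lies 68.5 along u from E, so N = 68.5·u = (45.7, 51.0). Tangency of A1 to both parallel lines with radius 20.5 puts C and L at E ± 20.5·n: C = (-15.3, 13.7), L = (15.3, -13.7). Equal radii place B and M the same way about N: B = N + 20.5·n = (30.5, 64.7), M = N − 20.5·n = (61.0, 37.3). Then |EB| = |B − E| = 71.5.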